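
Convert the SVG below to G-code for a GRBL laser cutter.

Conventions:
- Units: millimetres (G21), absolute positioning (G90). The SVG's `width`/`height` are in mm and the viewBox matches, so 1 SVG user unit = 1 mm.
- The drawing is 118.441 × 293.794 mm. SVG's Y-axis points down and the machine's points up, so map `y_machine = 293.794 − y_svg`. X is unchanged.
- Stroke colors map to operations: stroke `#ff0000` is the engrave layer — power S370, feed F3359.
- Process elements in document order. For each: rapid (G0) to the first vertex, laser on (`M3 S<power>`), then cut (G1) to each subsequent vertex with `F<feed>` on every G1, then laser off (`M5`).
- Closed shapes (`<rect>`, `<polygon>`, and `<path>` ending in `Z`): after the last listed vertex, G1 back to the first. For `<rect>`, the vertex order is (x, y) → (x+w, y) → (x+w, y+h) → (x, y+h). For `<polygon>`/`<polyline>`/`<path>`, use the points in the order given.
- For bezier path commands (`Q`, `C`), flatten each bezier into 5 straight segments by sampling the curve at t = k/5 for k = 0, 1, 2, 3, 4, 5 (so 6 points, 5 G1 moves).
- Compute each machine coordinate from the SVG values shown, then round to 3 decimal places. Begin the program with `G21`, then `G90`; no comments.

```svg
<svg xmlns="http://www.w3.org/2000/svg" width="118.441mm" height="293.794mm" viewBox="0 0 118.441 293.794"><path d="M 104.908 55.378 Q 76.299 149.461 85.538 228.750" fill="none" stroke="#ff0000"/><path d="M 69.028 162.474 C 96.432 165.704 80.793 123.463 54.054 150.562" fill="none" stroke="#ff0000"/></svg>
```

G21
G90
G0 X104.908 Y238.416
M3 S370
G1 X94.978 Y201.375 F3359
G1 X88.076 Y165.517 F3359
G1 X84.202 Y130.842 F3359
G1 X83.356 Y97.351 F3359
G1 X85.538 Y65.044 F3359
M5
G0 X69.028 Y131.320
M3 S370
G1 X80.561 Y133.920 F3359
G1 X83.297 Y141.922 F3359
G1 X78.768 Y149.816 F3359
G1 X68.510 Y152.089 F3359
G1 X54.054 Y143.232 F3359
M5

Since the viewBox matches the mm dimensions, user units are millimetres directly. The only transform is the Y-flip y_m = 293.794 − y_svg.

Shape 1 is a quadratic bezier drawn with `<path>`. Its stroke #ff0000 means engrave at S370, F3359. After flipping Y the toolpath is (104.908,238.416) → (94.978,201.375) → (88.076,165.517) → (84.202,130.842) → (83.356,97.351) → (85.538,65.044).

Shape 2 is a cubic bezier drawn with `<path>`. Its stroke #ff0000 means engrave at S370, F3359. After flipping Y the toolpath is (69.028,131.320) → (80.561,133.920) → (83.297,141.922) → (78.768,149.816) → (68.510,152.089) → (54.054,143.232).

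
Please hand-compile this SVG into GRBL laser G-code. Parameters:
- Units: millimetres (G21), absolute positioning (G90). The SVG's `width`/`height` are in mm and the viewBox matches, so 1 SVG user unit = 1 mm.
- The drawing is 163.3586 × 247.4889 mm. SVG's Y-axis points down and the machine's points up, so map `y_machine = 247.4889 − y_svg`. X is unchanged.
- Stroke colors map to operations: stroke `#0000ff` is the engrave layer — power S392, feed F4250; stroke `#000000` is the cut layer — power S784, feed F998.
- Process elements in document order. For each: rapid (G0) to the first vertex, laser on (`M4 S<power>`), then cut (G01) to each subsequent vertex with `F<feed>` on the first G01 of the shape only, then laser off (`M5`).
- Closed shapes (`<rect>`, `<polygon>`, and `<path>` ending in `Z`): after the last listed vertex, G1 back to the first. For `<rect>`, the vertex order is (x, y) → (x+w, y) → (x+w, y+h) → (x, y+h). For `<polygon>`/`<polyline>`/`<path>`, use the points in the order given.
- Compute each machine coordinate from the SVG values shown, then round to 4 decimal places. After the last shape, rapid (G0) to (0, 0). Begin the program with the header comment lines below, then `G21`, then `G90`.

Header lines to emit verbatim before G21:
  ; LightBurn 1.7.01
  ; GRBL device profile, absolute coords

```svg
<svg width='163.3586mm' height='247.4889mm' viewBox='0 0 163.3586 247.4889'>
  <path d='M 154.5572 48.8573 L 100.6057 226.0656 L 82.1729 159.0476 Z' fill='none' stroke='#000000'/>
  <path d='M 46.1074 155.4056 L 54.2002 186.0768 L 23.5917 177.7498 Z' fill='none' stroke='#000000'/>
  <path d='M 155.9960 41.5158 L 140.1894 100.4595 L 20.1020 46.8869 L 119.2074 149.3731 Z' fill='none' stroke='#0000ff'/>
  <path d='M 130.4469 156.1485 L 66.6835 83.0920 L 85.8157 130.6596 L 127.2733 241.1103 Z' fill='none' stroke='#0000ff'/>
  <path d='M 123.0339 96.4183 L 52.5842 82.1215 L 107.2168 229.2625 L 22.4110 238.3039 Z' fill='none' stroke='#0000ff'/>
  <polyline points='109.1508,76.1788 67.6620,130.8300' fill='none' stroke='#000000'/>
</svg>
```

Since the viewBox matches the mm dimensions, user units are millimetres directly. The only transform is the Y-flip y_m = 247.4889 − y_svg.

Shape 1 is a closed polygon drawn with `<path>`. Its stroke #000000 means cut at S784, F998. After flipping Y the toolpath is (154.5572,198.6316) → (100.6057,21.4233) → (82.1729,88.4413) → (154.5572,198.6316), returning to the start.

Shape 2 is a regular polygon drawn with `<path>`. Its stroke #000000 means cut at S784, F998. After flipping Y the toolpath is (46.1074,92.0833) → (54.2002,61.4121) → (23.5917,69.7391) → (46.1074,92.0833), returning to the start.

Shape 3 is a closed polygon drawn with `<path>`. Its stroke #0000ff means engrave at S392, F4250. After flipping Y the toolpath is (155.9960,205.9731) → (140.1894,147.0294) → (20.1020,200.6020) → (119.2074,98.1158) → (155.9960,205.9731), returning to the start.

Shape 4 is a closed polygon drawn with `<path>`. Its stroke #0000ff means engrave at S392, F4250. After flipping Y the toolpath is (130.4469,91.3404) → (66.6835,164.3969) → (85.8157,116.8293) → (127.2733,6.3786) → (130.4469,91.3404), returning to the start.

Shape 5 is a closed polygon drawn with `<path>`. Its stroke #0000ff means engrave at S392, F4250. After flipping Y the toolpath is (123.0339,151.0706) → (52.5842,165.3674) → (107.2168,18.2264) → (22.4110,9.1850) → (123.0339,151.0706), returning to the start.

Shape 6 is a line segment drawn with `<polyline>`. Its stroke #000000 means cut at S784, F998. After flipping Y the toolpath is (109.1508,171.3101) → (67.6620,116.6589).

; LightBurn 1.7.01
; GRBL device profile, absolute coords
G21
G90
G0 X154.5572 Y198.6316
M4 S784
G01 X100.6057 Y21.4233 F998
G01 X82.1729 Y88.4413
G01 X154.5572 Y198.6316
M5
G0 X46.1074 Y92.0833
M4 S784
G01 X54.2002 Y61.4121 F998
G01 X23.5917 Y69.7391
G01 X46.1074 Y92.0833
M5
G0 X155.9960 Y205.9731
M4 S392
G01 X140.1894 Y147.0294 F4250
G01 X20.1020 Y200.6020
G01 X119.2074 Y98.1158
G01 X155.9960 Y205.9731
M5
G0 X130.4469 Y91.3404
M4 S392
G01 X66.6835 Y164.3969 F4250
G01 X85.8157 Y116.8293
G01 X127.2733 Y6.3786
G01 X130.4469 Y91.3404
M5
G0 X123.0339 Y151.0706
M4 S392
G01 X52.5842 Y165.3674 F4250
G01 X107.2168 Y18.2264
G01 X22.4110 Y9.1850
G01 X123.0339 Y151.0706
M5
G0 X109.1508 Y171.3101
M4 S784
G01 X67.6620 Y116.6589 F998
M5
G0 X0.0000 Y0.0000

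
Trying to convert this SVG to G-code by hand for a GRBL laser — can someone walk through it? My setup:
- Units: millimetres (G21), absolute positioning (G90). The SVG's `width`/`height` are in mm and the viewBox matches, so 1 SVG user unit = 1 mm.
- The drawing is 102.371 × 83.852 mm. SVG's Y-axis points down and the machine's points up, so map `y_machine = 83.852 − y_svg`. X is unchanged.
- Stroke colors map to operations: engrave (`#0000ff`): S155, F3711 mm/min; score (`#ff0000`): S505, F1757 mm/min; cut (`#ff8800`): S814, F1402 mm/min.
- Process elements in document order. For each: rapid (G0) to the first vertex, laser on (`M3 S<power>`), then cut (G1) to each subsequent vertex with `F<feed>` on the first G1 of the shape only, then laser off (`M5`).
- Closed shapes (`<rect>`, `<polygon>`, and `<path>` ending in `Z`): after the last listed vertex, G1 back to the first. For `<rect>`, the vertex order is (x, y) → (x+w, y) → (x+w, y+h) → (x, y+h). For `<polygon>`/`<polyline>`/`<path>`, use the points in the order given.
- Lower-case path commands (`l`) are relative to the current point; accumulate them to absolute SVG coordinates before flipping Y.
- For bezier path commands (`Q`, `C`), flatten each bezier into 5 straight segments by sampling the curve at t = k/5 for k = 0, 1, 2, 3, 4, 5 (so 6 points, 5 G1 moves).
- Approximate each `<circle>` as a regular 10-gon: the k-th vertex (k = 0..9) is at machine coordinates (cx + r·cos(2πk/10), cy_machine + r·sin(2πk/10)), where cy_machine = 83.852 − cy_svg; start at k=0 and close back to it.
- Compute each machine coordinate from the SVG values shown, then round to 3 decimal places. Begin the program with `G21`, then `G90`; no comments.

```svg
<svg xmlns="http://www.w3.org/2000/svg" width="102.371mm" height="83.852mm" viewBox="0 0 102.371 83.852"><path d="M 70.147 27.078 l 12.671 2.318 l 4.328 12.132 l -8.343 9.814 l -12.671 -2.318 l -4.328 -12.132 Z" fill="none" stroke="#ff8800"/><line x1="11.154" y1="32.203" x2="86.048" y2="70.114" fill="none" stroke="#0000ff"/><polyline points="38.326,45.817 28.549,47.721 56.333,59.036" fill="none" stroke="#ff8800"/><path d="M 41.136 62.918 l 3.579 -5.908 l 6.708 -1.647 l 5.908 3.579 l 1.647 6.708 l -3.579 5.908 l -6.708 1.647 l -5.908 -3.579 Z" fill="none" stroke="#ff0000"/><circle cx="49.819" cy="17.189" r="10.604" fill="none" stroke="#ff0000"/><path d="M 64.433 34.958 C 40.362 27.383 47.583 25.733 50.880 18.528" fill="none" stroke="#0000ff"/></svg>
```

G21
G90
G0 X70.147 Y56.774
M3 S814
G1 X82.818 Y54.456 F1402
G1 X87.146 Y42.324
G1 X78.803 Y32.510
G1 X66.132 Y34.828
G1 X61.804 Y46.960
G1 X70.147 Y56.774
M5
G0 X11.154 Y51.649
M3 S155
G1 X86.048 Y13.738 F3711
M5
G0 X38.326 Y38.035
M3 S814
G1 X28.549 Y36.131 F1402
G1 X56.333 Y24.816
M5
G0 X41.136 Y20.934
M3 S505
G1 X44.715 Y26.842 F1757
G1 X51.423 Y28.489
G1 X57.331 Y24.910
G1 X58.978 Y18.202
G1 X55.399 Y12.294
G1 X48.691 Y10.647
G1 X42.783 Y14.226
G1 X41.136 Y20.934
M5
G0 X60.423 Y66.663
M3 S505
G1 X58.398 Y72.896 F1757
G1 X53.096 Y76.748
G1 X46.542 Y76.748
G1 X41.240 Y72.896
G1 X39.215 Y66.663
G1 X41.240 Y60.430
G1 X46.542 Y56.578
G1 X53.096 Y56.578
G1 X58.398 Y60.430
G1 X60.423 Y66.663
M5
G0 X64.433 Y48.894
M3 S155
G1 X53.464 Y52.820 F3711
G1 X48.314 Y55.875
G1 X47.294 Y58.610
G1 X48.713 Y61.576
G1 X50.880 Y65.324
M5

1 u = 1 mm; y_m = 83.852 − y.

[1] `<path>` regular polygon, #ff8800→cut S814 F1402: (70.147,56.774) → (82.818,54.456) → (87.146,42.324) → (78.803,32.510) → (66.132,34.828) → (61.804,46.960) → (70.147,56.774) (closed)

[2] `<line>` line segment, #0000ff→engrave S155 F3711: (11.154,51.649) → (86.048,13.738)

[3] `<polyline>` open polyline, #ff8800→cut S814 F1402: (38.326,38.035) → (28.549,36.131) → (56.333,24.816)

[4] `<path>` regular polygon, #ff0000→score S505 F1757: (41.136,20.934) → (44.715,26.842) → (51.423,28.489) → (57.331,24.910) → (58.978,18.202) → (55.399,12.294) → (48.691,10.647) → (42.783,14.226) → (41.136,20.934) (closed)

[5] `<circle>` circle, #ff0000→score S505 F1757: (60.423,66.663) → (58.398,72.896) → (53.096,76.748) → (46.542,76.748) → (41.240,72.896) → (39.215,66.663) → (41.240,60.430) → (46.542,56.578) → (53.096,56.578) → (58.398,60.430) → (60.423,66.663) (closed)

[6] `<path>` cubic bezier, #0000ff→engrave S155 F3711: (64.433,48.894) → (53.464,52.820) → (48.314,55.875) → (47.294,58.610) → (48.713,61.576) → (50.880,65.324)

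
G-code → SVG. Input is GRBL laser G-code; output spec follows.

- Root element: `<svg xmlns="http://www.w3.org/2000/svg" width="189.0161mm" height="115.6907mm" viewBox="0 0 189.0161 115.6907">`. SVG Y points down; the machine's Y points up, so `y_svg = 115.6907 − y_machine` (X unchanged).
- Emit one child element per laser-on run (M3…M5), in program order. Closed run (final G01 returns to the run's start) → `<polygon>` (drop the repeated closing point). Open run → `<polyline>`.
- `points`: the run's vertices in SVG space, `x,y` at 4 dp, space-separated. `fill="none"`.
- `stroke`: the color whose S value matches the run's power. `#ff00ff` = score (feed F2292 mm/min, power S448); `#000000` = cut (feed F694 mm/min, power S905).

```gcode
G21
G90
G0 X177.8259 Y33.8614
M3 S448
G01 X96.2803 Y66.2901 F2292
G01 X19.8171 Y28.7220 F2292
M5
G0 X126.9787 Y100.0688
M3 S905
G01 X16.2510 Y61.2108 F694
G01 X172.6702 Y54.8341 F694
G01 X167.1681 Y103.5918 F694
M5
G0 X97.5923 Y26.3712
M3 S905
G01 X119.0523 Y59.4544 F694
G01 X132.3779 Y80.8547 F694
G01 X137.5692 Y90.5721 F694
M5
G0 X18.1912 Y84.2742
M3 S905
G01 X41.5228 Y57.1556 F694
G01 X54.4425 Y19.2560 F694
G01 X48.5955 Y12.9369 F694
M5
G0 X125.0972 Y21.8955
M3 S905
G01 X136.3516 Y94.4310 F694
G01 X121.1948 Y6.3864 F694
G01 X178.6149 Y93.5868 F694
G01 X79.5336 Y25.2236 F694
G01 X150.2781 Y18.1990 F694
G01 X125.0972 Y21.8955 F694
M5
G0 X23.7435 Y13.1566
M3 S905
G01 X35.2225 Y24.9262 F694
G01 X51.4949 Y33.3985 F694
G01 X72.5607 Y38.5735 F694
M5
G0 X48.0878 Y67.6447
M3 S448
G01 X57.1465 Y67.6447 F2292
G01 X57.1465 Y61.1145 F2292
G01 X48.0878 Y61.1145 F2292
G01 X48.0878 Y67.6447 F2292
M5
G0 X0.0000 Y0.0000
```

<svg xmlns="http://www.w3.org/2000/svg" width="189.0161mm" height="115.6907mm" viewBox="0 0 189.0161 115.6907">
  <polyline points="177.8259,81.8293 96.2803,49.4006 19.8171,86.9687" fill="none" stroke="#ff00ff"/>
  <polyline points="126.9787,15.6219 16.2510,54.4799 172.6702,60.8566 167.1681,12.0989" fill="none" stroke="#000000"/>
  <polyline points="97.5923,89.3195 119.0523,56.2363 132.3779,34.8360 137.5692,25.1186" fill="none" stroke="#000000"/>
  <polyline points="18.1912,31.4165 41.5228,58.5351 54.4425,96.4347 48.5955,102.7538" fill="none" stroke="#000000"/>
  <polygon points="125.0972,93.7952 136.3516,21.2597 121.1948,109.3043 178.6149,22.1039 79.5336,90.4671 150.2781,97.4917" fill="none" stroke="#000000"/>
  <polyline points="23.7435,102.5341 35.2225,90.7645 51.4949,82.2922 72.5607,77.1172" fill="none" stroke="#000000"/>
  <polygon points="48.0878,48.0460 57.1465,48.0460 57.1465,54.5762 48.0878,54.5762" fill="none" stroke="#ff00ff"/>
</svg>

Machine Y-up, SVG Y-down with viewBox height 115.6907, so y_svg = 115.6907 − y_machine; X carries over.

Run 1: the run's S448 means `#ff00ff` (score). The run is open, so emit a `<polyline>` with points (Y-flipped): 177.8259,81.8293 96.2803,49.4006 19.8171,86.9687.

Run 2: S905 ⇒ cut layer `#000000`. The run is open, so emit a `<polyline>` with points (Y-flipped): 126.9787,15.6219 16.2510,54.4799 172.6702,60.8566 167.1681,12.0989.

Run 3: S905 ⇒ cut layer `#000000`. The run is open, so emit a `<polyline>` with points (Y-flipped): 97.5923,89.3195 119.0523,56.2363 132.3779,34.8360 137.5692,25.1186.

Run 4: power S905 maps to stroke `#000000` (cut). The run is open, so emit a `<polyline>` with points (Y-flipped): 18.1912,31.4165 41.5228,58.5351 54.4425,96.4347 48.5955,102.7538.

Run 5: S905 ⇒ cut layer `#000000`. The run returns to its start, so emit a `<polygon>` with points (Y-flipped): 125.0972,93.7952 136.3516,21.2597 121.1948,109.3043 178.6149,22.1039 79.5336,90.4671 150.2781,97.4917.

Run 6: the run's S905 means `#000000` (cut). The run is open, so emit a `<polyline>` with points (Y-flipped): 23.7435,102.5341 35.2225,90.7645 51.4949,82.2922 72.5607,77.1172.

Run 7: the run's S448 means `#ff00ff` (score). The run returns to its start, so emit a `<polygon>` with points (Y-flipped): 48.0878,48.0460 57.1465,48.0460 57.1465,54.5762 48.0878,54.5762.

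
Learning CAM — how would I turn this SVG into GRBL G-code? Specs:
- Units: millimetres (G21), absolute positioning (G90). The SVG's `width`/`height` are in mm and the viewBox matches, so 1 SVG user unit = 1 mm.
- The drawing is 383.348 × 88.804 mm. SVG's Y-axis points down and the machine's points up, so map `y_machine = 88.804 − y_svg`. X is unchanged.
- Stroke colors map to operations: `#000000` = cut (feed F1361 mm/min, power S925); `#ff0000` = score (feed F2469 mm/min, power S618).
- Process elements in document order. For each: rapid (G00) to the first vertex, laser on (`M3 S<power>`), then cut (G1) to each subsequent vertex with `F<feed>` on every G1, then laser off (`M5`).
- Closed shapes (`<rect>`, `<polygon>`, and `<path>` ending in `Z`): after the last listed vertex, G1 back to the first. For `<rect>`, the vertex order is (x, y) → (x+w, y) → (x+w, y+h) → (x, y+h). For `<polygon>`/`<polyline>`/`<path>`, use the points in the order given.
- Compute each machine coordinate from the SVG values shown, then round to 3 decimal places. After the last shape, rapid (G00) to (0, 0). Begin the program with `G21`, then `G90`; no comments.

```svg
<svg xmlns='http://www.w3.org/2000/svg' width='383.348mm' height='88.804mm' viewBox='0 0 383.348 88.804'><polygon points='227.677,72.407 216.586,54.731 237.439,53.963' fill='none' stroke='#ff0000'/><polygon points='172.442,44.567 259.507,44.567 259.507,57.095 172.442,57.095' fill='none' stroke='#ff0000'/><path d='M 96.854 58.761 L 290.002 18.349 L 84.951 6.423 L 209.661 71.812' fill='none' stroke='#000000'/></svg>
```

G21
G90
G00 X227.677 Y16.397
M3 S618
G1 X216.586 Y34.073 F2469
G1 X237.439 Y34.841 F2469
G1 X227.677 Y16.397 F2469
M5
G00 X172.442 Y44.237
M3 S618
G1 X259.507 Y44.237 F2469
G1 X259.507 Y31.709 F2469
G1 X172.442 Y31.709 F2469
G1 X172.442 Y44.237 F2469
M5
G00 X96.854 Y30.043
M3 S925
G1 X290.002 Y70.455 F1361
G1 X84.951 Y82.381 F1361
G1 X209.661 Y16.992 F1361
M5
G00 X0.000 Y0.000

viewBox `0 0 383.348 88.804` with mm width/height → 1 unit = 1 mm. Flip: y_m = 88.804 − y_svg.

**Shape 1** — `<polygon>` regular polygon, stroke `#ff0000` → score (S618, F2469). Machine vertices: (227.677,16.397) → (216.586,34.073) → (237.439,34.841) → (227.677,16.397). Closed: final G1 returns to the first vertex.

**Shape 2** — `<polygon>` rectangle, stroke `#ff0000` → score (S618, F2469). Machine vertices: (172.442,44.237) → (259.507,44.237) → (259.507,31.709) → (172.442,31.709) → (172.442,44.237). Closed: final G1 returns to the first vertex.

**Shape 3** — `<path>` open polyline, stroke `#000000` → cut (S925, F1361). Machine vertices: (96.854,30.043) → (290.002,70.455) → (84.951,82.381) → (209.661,16.992). Open path.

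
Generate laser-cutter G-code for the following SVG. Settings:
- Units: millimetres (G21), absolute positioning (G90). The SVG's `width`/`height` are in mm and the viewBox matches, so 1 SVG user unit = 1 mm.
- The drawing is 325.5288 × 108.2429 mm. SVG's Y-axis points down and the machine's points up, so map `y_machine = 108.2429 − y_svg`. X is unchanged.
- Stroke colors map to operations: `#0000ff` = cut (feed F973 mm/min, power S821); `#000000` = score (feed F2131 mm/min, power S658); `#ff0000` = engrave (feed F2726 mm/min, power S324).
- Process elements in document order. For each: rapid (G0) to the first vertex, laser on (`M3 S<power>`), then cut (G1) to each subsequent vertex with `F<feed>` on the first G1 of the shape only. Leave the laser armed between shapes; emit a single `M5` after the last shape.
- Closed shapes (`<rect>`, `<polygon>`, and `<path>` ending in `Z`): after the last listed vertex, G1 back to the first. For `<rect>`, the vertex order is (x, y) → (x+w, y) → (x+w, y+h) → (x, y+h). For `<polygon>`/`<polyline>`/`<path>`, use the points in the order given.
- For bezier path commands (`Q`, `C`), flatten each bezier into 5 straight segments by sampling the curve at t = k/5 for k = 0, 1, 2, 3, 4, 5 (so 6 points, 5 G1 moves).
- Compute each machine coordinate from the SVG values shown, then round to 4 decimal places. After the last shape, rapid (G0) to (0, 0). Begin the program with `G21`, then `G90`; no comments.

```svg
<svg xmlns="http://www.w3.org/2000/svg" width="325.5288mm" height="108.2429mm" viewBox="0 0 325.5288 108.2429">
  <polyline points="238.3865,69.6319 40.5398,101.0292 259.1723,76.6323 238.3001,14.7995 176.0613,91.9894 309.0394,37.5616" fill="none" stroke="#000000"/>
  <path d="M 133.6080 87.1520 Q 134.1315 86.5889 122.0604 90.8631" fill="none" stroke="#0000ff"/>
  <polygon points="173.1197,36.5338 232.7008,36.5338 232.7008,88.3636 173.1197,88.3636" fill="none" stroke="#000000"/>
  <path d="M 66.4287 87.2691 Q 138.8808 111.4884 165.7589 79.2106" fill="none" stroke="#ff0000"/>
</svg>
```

G21
G90
G0 X238.3865 Y38.6110
M3 S658
G1 X40.5398 Y7.2137 F2131
G1 X259.1723 Y31.6106
G1 X238.3001 Y93.4434
G1 X176.0613 Y16.2535
G1 X309.0394 Y70.6813
G0 X133.6080 Y21.0909
M3 S821
G1 X133.3136 Y21.1226 F973
G1 X132.0117 Y20.7674
G1 X129.7021 Y20.0252
G1 X126.3851 Y18.8960
G1 X122.0604 Y17.3798
G0 X173.1197 Y71.7091
M3 S658
G1 X232.7008 Y71.7091 F2131
G1 X232.7008 Y19.8793
G1 X173.1197 Y19.8793
G1 X173.1197 Y71.7091
G0 X66.4287 Y20.9738
M3 S324
G1 X93.5866 Y13.5460 F2726
G1 X117.0985 Y10.6379
G1 X136.9646 Y12.2496
G1 X153.1847 Y18.3811
G1 X165.7589 Y29.0323
M5
G0 X0.0000 Y0.0000

viewBox `0 0 325.5288 108.2429` with mm width/height → 1 unit = 1 mm. Flip: y_m = 108.2429 − y_svg.

**Shape 1** — `<polyline>` open polyline, stroke `#000000` → score (S658, F2131). Machine vertices: (238.3865,38.6110) → (40.5398,7.2137) → (259.1723,31.6106) → (238.3001,93.4434) → (176.0613,16.2535) → (309.0394,70.6813). Open path.

**Shape 2** — `<path>` quadratic bezier, stroke `#0000ff` → cut (S821, F973). Control points (SVG): P0=(133.6080,87.1520), P1=(134.1315,86.5889), P2=(122.0604,90.8631); sampled at t=k/5. Machine vertices: (133.6080,21.0909) → (133.3136,21.1226) → (132.0117,20.7674) → (129.7021,20.0252) → (126.3851,18.8960) → (122.0604,17.3798). Open path.

**Shape 3** — `<polygon>` rectangle, stroke `#000000` → score (S658, F2131). Machine vertices: (173.1197,71.7091) → (232.7008,71.7091) → (232.7008,19.8793) → (173.1197,19.8793) → (173.1197,71.7091). Closed: final G1 returns to the first vertex.

**Shape 4** — `<path>` quadratic bezier, stroke `#ff0000` → engrave (S324, F2726). Control points (SVG): P0=(66.4287,87.2691), P1=(138.8808,111.4884), P2=(165.7589,79.2106); sampled at t=k/5. Machine vertices: (66.4287,20.9738) → (93.5866,13.5460) → (117.0985,10.6379) → (136.9646,12.2496) → (153.1847,18.3811) → (165.7589,29.0323). Open path.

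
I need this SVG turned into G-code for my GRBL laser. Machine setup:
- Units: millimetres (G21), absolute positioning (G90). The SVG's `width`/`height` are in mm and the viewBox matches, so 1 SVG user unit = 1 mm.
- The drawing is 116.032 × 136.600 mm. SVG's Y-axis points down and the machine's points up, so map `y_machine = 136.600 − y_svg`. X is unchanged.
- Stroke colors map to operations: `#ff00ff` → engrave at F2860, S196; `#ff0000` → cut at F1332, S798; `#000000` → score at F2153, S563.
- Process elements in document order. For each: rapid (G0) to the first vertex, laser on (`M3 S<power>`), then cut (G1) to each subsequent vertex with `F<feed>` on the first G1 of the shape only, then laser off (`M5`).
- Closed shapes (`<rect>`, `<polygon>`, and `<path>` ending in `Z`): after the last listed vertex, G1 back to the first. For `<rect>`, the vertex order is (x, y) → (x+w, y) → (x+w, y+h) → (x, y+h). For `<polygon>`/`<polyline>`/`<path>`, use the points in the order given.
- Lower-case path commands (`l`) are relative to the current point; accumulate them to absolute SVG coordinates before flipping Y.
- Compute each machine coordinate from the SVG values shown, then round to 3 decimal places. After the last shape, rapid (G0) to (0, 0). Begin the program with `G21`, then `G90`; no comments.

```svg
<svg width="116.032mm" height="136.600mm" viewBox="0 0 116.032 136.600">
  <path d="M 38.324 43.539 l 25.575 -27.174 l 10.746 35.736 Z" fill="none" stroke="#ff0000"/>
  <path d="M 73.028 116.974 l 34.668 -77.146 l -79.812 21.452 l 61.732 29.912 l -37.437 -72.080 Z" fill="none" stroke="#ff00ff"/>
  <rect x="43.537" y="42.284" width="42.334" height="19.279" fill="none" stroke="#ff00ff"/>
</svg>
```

G21
G90
G0 X38.324 Y93.061
M3 S798
G1 X63.899 Y120.235 F1332
G1 X74.645 Y84.499
G1 X38.324 Y93.061
M5
G0 X73.028 Y19.626
M3 S196
G1 X107.696 Y96.772 F2860
G1 X27.884 Y75.320
G1 X89.616 Y45.408
G1 X52.179 Y117.488
G1 X73.028 Y19.626
M5
G0 X43.537 Y94.316
M3 S196
G1 X85.871 Y94.316 F2860
G1 X85.871 Y75.037
G1 X43.537 Y75.037
G1 X43.537 Y94.316
M5
G0 X0.000 Y0.000

Since the viewBox matches the mm dimensions, user units are millimetres directly. The only transform is the Y-flip y_m = 136.600 − y_svg.

Shape 1 is a regular polygon drawn with `<path>`. Its stroke #ff0000 means cut at S798, F1332. After flipping Y the toolpath is (38.324,93.061) → (63.899,120.235) → (74.645,84.499) → (38.324,93.061), returning to the start.

Shape 2 is a closed polygon drawn with `<path>`. Its stroke #ff00ff means engrave at S196, F2860. After flipping Y the toolpath is (73.028,19.626) → (107.696,96.772) → (27.884,75.320) → (89.616,45.408) → (52.179,117.488) → (73.028,19.626), returning to the start.

Shape 3 is a rectangle drawn with `<rect>`. Its stroke #ff00ff means engrave at S196, F2860. After flipping Y the toolpath is (43.537,94.316) → (85.871,94.316) → (85.871,75.037) → (43.537,75.037) → (43.537,94.316), returning to the start.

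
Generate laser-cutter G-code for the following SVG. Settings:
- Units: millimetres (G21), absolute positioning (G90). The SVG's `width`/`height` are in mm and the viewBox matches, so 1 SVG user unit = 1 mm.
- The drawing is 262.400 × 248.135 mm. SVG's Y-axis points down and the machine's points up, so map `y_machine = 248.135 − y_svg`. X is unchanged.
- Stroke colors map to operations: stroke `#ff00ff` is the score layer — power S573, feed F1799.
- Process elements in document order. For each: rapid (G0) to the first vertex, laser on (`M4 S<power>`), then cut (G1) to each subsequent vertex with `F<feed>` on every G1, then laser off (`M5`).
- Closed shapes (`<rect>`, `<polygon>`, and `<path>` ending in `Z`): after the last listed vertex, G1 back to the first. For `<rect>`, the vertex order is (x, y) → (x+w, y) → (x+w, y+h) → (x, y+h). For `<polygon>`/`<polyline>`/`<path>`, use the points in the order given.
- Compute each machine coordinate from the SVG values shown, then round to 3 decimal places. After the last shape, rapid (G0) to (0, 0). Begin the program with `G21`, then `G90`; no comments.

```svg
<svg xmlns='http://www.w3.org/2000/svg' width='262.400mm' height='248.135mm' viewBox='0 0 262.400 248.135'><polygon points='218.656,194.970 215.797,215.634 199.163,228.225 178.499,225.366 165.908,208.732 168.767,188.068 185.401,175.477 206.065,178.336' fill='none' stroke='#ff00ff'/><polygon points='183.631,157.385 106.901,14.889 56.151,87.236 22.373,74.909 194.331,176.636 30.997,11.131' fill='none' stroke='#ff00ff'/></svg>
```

1 u = 1 mm; y_m = 248.135 − y.

[1] `<polygon>` regular polygon, #ff00ff→score S573 F1799: (218.656,53.165) → (215.797,32.501) → (199.163,19.910) → (178.499,22.769) → (165.908,39.403) → (168.767,60.067) → (185.401,72.658) → (206.065,69.799) → (218.656,53.165) (closed)

[2] `<polygon>` closed polygon, #ff00ff→score S573 F1799: (183.631,90.750) → (106.901,233.246) → (56.151,160.899) → (22.373,173.226) → (194.331,71.499) → (30.997,237.004) → (183.631,90.750) (closed)

G21
G90
G0 X218.656 Y53.165
M4 S573
G1 X215.797 Y32.501 F1799
G1 X199.163 Y19.910 F1799
G1 X178.499 Y22.769 F1799
G1 X165.908 Y39.403 F1799
G1 X168.767 Y60.067 F1799
G1 X185.401 Y72.658 F1799
G1 X206.065 Y69.799 F1799
G1 X218.656 Y53.165 F1799
M5
G0 X183.631 Y90.750
M4 S573
G1 X106.901 Y233.246 F1799
G1 X56.151 Y160.899 F1799
G1 X22.373 Y173.226 F1799
G1 X194.331 Y71.499 F1799
G1 X30.997 Y237.004 F1799
G1 X183.631 Y90.750 F1799
M5
G0 X0.000 Y0.000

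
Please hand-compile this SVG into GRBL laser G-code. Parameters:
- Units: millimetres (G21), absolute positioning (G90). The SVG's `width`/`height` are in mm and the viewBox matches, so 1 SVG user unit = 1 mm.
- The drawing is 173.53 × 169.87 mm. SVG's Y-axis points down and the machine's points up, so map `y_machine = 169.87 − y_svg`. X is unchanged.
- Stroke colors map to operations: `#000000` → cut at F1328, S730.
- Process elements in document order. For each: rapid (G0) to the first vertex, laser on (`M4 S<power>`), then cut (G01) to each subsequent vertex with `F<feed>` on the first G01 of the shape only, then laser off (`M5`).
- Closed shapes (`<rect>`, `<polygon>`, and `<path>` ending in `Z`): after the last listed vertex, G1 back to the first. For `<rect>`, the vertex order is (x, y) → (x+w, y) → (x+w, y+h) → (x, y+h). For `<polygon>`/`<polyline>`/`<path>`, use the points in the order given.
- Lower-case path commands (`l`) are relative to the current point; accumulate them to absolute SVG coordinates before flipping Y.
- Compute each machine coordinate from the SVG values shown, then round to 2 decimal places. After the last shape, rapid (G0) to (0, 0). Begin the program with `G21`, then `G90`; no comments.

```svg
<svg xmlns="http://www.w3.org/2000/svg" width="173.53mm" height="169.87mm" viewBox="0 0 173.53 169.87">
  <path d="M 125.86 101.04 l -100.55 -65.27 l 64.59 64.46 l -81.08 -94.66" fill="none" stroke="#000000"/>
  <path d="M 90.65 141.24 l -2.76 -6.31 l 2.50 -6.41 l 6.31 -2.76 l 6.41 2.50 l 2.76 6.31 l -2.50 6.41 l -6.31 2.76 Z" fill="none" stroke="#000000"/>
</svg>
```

G21
G90
G0 X125.86 Y68.83
M4 S730
G01 X25.31 Y134.10 F1328
G01 X89.90 Y69.64
G01 X8.82 Y164.30
M5
G0 X90.65 Y28.63
M4 S730
G01 X87.89 Y34.94 F1328
G01 X90.39 Y41.35
G01 X96.70 Y44.11
G01 X103.11 Y41.61
G01 X105.87 Y35.30
G01 X103.37 Y28.89
G01 X97.06 Y26.13
G01 X90.65 Y28.63
M5
G0 X0.00 Y0.00

Since the viewBox matches the mm dimensions, user units are millimetres directly. The only transform is the Y-flip y_m = 169.87 − y_svg.

Shape 1 is a open polyline drawn with `<path>`. Its stroke #000000 means cut at S730, F1328. After flipping Y the toolpath is (125.86,68.83) → (25.31,134.10) → (89.90,69.64) → (8.82,164.30).

Shape 2 is a regular polygon drawn with `<path>`. Its stroke #000000 means cut at S730, F1328. After flipping Y the toolpath is (90.65,28.63) → (87.89,34.94) → (90.39,41.35) → (96.70,44.11) → (103.11,41.61) → (105.87,35.30) → (103.37,28.89) → (97.06,26.13) → (90.65,28.63), returning to the start.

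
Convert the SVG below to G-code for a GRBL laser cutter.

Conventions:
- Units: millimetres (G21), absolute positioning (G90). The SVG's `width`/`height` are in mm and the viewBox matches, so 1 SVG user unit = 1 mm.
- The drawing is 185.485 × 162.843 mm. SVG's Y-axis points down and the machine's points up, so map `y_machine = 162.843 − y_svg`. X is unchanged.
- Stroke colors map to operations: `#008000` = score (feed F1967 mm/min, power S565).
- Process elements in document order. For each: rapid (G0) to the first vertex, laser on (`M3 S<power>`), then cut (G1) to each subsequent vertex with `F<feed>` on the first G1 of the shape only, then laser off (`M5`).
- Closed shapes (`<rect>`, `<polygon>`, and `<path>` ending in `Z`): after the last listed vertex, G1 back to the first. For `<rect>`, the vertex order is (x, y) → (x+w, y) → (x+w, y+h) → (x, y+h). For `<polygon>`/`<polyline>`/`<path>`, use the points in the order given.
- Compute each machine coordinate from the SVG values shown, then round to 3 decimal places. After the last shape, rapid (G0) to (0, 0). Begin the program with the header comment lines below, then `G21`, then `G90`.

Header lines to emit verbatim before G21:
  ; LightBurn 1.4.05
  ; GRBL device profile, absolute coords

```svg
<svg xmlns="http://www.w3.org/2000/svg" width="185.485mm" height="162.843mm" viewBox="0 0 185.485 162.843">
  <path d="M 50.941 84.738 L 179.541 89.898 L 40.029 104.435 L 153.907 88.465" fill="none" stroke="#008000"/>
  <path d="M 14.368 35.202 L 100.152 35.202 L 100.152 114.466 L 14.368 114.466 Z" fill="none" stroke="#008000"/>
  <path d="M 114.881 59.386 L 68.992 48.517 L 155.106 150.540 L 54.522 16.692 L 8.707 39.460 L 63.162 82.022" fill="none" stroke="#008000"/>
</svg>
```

Since the viewBox matches the mm dimensions, user units are millimetres directly. The only transform is the Y-flip y_m = 162.843 − y_svg.

Shape 1 is a open polyline drawn with `<path>`. Its stroke #008000 means score at S565, F1967. After flipping Y the toolpath is (50.941,78.105) → (179.541,72.945) → (40.029,58.408) → (153.907,74.378).

Shape 2 is a rectangle drawn with `<path>`. Its stroke #008000 means score at S565, F1967. After flipping Y the toolpath is (14.368,127.641) → (100.152,127.641) → (100.152,48.377) → (14.368,48.377) → (14.368,127.641), returning to the start.

Shape 3 is a open polyline drawn with `<path>`. Its stroke #008000 means score at S565, F1967. After flipping Y the toolpath is (114.881,103.457) → (68.992,114.326) → (155.106,12.303) → (54.522,146.151) → (8.707,123.383) → (63.162,80.821).

; LightBurn 1.4.05
; GRBL device profile, absolute coords
G21
G90
G0 X50.941 Y78.105
M3 S565
G1 X179.541 Y72.945 F1967
G1 X40.029 Y58.408
G1 X153.907 Y74.378
M5
G0 X14.368 Y127.641
M3 S565
G1 X100.152 Y127.641 F1967
G1 X100.152 Y48.377
G1 X14.368 Y48.377
G1 X14.368 Y127.641
M5
G0 X114.881 Y103.457
M3 S565
G1 X68.992 Y114.326 F1967
G1 X155.106 Y12.303
G1 X54.522 Y146.151
G1 X8.707 Y123.383
G1 X63.162 Y80.821
M5
G0 X0.000 Y0.000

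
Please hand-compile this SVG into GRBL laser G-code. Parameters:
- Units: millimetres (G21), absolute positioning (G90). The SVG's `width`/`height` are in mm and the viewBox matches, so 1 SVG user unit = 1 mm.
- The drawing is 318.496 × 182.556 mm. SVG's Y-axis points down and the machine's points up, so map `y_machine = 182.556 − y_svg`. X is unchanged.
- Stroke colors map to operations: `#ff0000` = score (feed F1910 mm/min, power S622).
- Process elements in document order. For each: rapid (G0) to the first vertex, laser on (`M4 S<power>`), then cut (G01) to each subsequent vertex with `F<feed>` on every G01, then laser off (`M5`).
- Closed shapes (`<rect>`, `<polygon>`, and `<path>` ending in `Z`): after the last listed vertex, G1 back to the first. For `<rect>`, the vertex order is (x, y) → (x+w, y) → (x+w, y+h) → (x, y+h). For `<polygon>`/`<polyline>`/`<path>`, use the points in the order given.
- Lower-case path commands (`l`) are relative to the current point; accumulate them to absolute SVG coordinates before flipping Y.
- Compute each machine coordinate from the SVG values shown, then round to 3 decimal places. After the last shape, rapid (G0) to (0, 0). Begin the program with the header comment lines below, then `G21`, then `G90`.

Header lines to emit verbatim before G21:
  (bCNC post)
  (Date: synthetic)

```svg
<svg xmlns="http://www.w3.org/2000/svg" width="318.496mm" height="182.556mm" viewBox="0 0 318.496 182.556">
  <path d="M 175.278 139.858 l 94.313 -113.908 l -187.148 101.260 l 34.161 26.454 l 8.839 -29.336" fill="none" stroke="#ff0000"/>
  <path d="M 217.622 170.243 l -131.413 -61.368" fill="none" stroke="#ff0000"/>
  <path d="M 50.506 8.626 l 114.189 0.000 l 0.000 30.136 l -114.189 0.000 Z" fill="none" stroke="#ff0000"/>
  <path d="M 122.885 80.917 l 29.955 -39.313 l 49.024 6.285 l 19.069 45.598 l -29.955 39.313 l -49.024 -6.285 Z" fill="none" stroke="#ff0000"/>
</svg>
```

(bCNC post)
(Date: synthetic)
G21
G90
G0 X175.278 Y42.698
M4 S622
G01 X269.591 Y156.606 F1910
G01 X82.443 Y55.346 F1910
G01 X116.604 Y28.892 F1910
G01 X125.443 Y58.228 F1910
M5
G0 X217.622 Y12.313
M4 S622
G01 X86.209 Y73.681 F1910
M5
G0 X50.506 Y173.930
M4 S622
G01 X164.695 Y173.930 F1910
G01 X164.695 Y143.794 F1910
G01 X50.506 Y143.794 F1910
G01 X50.506 Y173.930 F1910
M5
G0 X122.885 Y101.639
M4 S622
G01 X152.840 Y140.952 F1910
G01 X201.864 Y134.667 F1910
G01 X220.933 Y89.069 F1910
G01 X190.978 Y49.756 F1910
G01 X141.954 Y56.041 F1910
G01 X122.885 Y101.639 F1910
M5
G0 X0.000 Y0.000

Since the viewBox matches the mm dimensions, user units are millimetres directly. The only transform is the Y-flip y_m = 182.556 − y_svg.

Shape 1 is a open polyline drawn with `<path>`. Its stroke #ff0000 means score at S622, F1910. After flipping Y the toolpath is (175.278,42.698) → (269.591,156.606) → (82.443,55.346) → (116.604,28.892) → (125.443,58.228).

Shape 2 is a line segment drawn with `<path>`. Its stroke #ff0000 means score at S622, F1910. After flipping Y the toolpath is (217.622,12.313) → (86.209,73.681).

Shape 3 is a rectangle drawn with `<path>`. Its stroke #ff0000 means score at S622, F1910. After flipping Y the toolpath is (50.506,173.930) → (164.695,173.930) → (164.695,143.794) → (50.506,143.794) → (50.506,173.930), returning to the start.

Shape 4 is a regular polygon drawn with `<path>`. Its stroke #ff0000 means score at S622, F1910. After flipping Y the toolpath is (122.885,101.639) → (152.840,140.952) → (201.864,134.667) → (220.933,89.069) → (190.978,49.756) → (141.954,56.041) → (122.885,101.639), returning to the start.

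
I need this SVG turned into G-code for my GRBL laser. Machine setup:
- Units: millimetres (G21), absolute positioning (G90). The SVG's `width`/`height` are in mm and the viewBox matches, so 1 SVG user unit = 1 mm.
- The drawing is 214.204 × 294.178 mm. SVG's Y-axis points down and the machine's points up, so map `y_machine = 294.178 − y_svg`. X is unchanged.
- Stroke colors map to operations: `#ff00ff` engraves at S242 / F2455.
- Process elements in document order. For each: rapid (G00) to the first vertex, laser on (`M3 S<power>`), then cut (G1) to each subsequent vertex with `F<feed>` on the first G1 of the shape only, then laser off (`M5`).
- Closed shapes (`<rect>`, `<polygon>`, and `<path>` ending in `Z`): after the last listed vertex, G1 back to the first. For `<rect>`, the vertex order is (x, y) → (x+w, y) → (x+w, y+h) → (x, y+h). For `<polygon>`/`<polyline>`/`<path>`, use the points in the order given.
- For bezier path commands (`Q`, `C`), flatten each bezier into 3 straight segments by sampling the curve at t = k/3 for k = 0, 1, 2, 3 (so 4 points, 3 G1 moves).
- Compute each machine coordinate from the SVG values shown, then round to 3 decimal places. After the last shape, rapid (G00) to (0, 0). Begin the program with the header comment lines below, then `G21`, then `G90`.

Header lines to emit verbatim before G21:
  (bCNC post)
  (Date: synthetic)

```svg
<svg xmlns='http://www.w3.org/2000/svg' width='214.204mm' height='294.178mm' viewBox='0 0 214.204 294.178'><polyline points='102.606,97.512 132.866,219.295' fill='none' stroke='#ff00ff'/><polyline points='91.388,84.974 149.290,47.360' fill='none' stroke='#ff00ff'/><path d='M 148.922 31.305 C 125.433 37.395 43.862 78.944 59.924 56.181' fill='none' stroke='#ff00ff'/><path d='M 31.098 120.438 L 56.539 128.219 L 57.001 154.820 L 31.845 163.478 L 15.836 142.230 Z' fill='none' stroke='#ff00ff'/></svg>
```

(bCNC post)
(Date: synthetic)
G21
G90
G00 X102.606 Y196.666
M3 S242
G1 X132.866 Y74.883 F2455
M5
G00 X91.388 Y209.204
M3 S242
G1 X149.290 Y246.818 F2455
M5
G00 X148.922 Y262.873
M3 S242
G1 X111.840 Y248.659 F2455
G1 X70.639 Y232.976
G1 X59.924 Y237.997
M5
G00 X31.098 Y173.740
M3 S242
G1 X56.539 Y165.959 F2455
G1 X57.001 Y139.358
G1 X31.845 Y130.700
G1 X15.836 Y151.948
G1 X31.098 Y173.740
M5
G00 X0.000 Y0.000

Since the viewBox matches the mm dimensions, user units are millimetres directly. The only transform is the Y-flip y_m = 294.178 − y_svg.

Shape 1 is a line segment drawn with `<polyline>`. Its stroke #ff00ff means engrave at S242, F2455. After flipping Y the toolpath is (102.606,196.666) → (132.866,74.883).

Shape 2 is a line segment drawn with `<polyline>`. Its stroke #ff00ff means engrave at S242, F2455. After flipping Y the toolpath is (91.388,209.204) → (149.290,246.818).

Shape 3 is a cubic bezier drawn with `<path>`. Its stroke #ff00ff means engrave at S242, F2455. After flipping Y the toolpath is (148.922,262.873) → (111.840,248.659) → (70.639,232.976) → (59.924,237.997).

Shape 4 is a regular polygon drawn with `<path>`. Its stroke #ff00ff means engrave at S242, F2455. After flipping Y the toolpath is (31.098,173.740) → (56.539,165.959) → (57.001,139.358) → (31.845,130.700) → (15.836,151.948) → (31.098,173.740), returning to the start.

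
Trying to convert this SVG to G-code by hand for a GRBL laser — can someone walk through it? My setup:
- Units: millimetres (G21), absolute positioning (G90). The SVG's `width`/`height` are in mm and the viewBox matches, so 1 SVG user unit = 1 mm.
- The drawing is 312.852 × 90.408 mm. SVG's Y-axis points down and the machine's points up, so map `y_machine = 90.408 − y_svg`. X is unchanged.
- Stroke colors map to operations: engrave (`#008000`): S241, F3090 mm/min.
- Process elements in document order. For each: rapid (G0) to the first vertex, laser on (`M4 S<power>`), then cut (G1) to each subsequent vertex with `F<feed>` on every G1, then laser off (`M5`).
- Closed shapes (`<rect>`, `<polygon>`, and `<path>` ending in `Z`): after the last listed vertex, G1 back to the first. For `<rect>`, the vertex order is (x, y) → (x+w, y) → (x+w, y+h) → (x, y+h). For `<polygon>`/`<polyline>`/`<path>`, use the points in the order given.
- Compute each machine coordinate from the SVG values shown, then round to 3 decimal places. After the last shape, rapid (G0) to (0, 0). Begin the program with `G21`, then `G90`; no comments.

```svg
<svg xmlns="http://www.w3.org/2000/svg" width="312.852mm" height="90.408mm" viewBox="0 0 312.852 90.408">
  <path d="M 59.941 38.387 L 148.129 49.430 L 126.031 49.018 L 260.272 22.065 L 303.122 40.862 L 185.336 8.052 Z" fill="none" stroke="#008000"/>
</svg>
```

G21
G90
G0 X59.941 Y52.021
M4 S241
G1 X148.129 Y40.978 F3090
G1 X126.031 Y41.390 F3090
G1 X260.272 Y68.343 F3090
G1 X303.122 Y49.546 F3090
G1 X185.336 Y82.356 F3090
G1 X59.941 Y52.021 F3090
M5
G0 X0.000 Y0.000

Since the viewBox matches the mm dimensions, user units are millimetres directly. The only transform is the Y-flip y_m = 90.408 − y_svg.

Shape 1 is a closed polygon drawn with `<path>`. Its stroke #008000 means engrave at S241, F3090. After flipping Y the toolpath is (59.941,52.021) → (148.129,40.978) → (126.031,41.390) → (260.272,68.343) → (303.122,49.546) → (185.336,82.356) → (59.941,52.021), returning to the start.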